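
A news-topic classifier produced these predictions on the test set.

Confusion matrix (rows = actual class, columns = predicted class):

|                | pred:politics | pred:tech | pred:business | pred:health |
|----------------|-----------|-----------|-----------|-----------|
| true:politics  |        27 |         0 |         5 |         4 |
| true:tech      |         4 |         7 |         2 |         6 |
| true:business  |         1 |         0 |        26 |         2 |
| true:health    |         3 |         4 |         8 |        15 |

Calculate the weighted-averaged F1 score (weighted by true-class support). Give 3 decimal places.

Per-class F1 score (2·TP/(2·TP+FP+FN)):
  politics: TP=27, FP=4+1+3=8, FN=0+5+4=9 → 54/71 = 0.7606
  tech: TP=7, FP=0+0+4=4, FN=4+2+6=12 → 14/30 = 0.4667
  business: TP=26, FP=5+2+8=15, FN=1+0+2=3 → 52/70 = 0.7429
  health: TP=15, FP=4+6+2=12, FN=3+4+8=15 → 30/57 = 0.5263
Weighted-F1 score = Σ (supportᵢ/N)·F1 scoreᵢ with N=114: (36/114)·0.7606 + (19/114)·0.4667 + (29/114)·0.7429 + (30/114)·0.5263 = 0.645

0.645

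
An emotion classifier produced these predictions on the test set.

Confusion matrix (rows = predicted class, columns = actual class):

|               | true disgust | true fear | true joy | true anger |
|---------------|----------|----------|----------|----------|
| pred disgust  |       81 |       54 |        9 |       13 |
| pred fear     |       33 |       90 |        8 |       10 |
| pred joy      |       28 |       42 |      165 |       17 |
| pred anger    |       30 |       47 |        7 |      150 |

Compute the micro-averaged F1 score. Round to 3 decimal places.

Micro-averaging pools counts across classes: ΣTP=486, ΣFP=298, ΣFN=298.
Micro-F1 score = 2·TP/(2·TP+FP+FN) on pooled counts = 0.620 (equals overall accuracy in single-label multiclass).

0.620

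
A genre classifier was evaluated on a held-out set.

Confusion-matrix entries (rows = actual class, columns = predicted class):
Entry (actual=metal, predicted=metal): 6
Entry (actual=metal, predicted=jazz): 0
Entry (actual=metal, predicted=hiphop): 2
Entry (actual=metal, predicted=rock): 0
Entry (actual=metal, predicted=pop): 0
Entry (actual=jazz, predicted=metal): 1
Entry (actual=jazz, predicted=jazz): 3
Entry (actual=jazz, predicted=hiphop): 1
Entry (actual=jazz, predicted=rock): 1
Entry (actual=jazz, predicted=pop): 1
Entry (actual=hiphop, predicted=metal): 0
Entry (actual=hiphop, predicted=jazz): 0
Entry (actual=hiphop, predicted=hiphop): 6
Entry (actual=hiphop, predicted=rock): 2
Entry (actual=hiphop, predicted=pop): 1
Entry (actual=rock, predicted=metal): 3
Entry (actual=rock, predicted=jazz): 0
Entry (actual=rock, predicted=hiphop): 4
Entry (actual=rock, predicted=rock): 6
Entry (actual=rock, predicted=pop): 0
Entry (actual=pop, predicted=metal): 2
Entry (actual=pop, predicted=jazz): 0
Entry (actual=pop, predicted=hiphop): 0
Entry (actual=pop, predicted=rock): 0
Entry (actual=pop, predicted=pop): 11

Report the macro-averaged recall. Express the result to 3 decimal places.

0.631

Per-class recall (TP/(TP+FN)):
  metal: TP=6, FN=0+2+0+0=2 → 6/8 = 0.7500
  jazz: TP=3, FN=1+1+1+1=4 → 3/7 = 0.4286
  hiphop: TP=6, FN=0+0+2+1=3 → 6/9 = 0.6667
  rock: TP=6, FN=3+0+4+0=7 → 6/13 = 0.4615
  pop: TP=11, FN=2+0+0+0=2 → 11/13 = 0.8462
Macro-recall = mean = (0.7500 + 0.4286 + 0.6667 + 0.4615 + 0.8462) / 5 = 0.631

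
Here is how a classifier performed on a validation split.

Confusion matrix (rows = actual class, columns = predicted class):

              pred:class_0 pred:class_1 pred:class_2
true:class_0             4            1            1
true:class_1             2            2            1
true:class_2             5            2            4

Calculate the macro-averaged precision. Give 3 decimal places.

0.477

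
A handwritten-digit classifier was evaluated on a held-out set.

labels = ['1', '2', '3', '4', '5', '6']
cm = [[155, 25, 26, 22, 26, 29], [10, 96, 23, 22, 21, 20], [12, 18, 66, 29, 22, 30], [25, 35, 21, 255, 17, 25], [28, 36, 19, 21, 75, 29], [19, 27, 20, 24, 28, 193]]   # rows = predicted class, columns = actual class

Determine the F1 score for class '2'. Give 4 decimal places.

One-vs-rest for '2': TP = diagonal; FP = other classes predicted '2'; FN = '2' predicted as other.
F1 score = 2·TP/(2·TP+FP+FN).
2: TP=96, FP=10+23+22+21+20=96, FN=25+18+35+36+27=141 → 192/429 = 0.44755

0.4476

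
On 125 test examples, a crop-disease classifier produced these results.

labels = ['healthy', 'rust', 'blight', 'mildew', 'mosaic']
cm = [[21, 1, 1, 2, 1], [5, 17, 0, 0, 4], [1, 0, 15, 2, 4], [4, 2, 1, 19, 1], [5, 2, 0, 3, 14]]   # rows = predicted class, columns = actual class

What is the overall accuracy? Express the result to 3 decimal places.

Accuracy = trace / total = (21+17+15+19+14=86) / 125 = 86/125 = 0.688

0.688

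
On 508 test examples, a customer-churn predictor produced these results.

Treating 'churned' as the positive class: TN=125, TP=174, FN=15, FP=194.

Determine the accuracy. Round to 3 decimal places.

0.589

Accuracy = (TP+TN)/N = (174+125)/508 = 0.589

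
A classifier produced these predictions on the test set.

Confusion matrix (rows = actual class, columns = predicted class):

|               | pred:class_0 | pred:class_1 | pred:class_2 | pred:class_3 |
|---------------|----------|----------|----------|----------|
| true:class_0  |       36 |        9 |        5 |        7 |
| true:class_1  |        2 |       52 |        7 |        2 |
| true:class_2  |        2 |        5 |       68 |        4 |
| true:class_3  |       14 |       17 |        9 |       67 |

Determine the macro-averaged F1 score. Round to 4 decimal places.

Per-class F1 score (2·TP/(2·TP+FP+FN)):
  class_0: TP=36, FP=2+2+14=18, FN=9+5+7=21 → 72/111 = 0.64865
  class_1: TP=52, FP=9+5+17=31, FN=2+7+2=11 → 104/146 = 0.71233
  class_2: TP=68, FP=5+7+9=21, FN=2+5+4=11 → 136/168 = 0.80952
  class_3: TP=67, FP=7+2+4=13, FN=14+17+9=40 → 134/187 = 0.71658
Macro-F1 score = mean = (0.64865 + 0.71233 + 0.80952 + 0.71658) / 4 = 0.7218

0.7218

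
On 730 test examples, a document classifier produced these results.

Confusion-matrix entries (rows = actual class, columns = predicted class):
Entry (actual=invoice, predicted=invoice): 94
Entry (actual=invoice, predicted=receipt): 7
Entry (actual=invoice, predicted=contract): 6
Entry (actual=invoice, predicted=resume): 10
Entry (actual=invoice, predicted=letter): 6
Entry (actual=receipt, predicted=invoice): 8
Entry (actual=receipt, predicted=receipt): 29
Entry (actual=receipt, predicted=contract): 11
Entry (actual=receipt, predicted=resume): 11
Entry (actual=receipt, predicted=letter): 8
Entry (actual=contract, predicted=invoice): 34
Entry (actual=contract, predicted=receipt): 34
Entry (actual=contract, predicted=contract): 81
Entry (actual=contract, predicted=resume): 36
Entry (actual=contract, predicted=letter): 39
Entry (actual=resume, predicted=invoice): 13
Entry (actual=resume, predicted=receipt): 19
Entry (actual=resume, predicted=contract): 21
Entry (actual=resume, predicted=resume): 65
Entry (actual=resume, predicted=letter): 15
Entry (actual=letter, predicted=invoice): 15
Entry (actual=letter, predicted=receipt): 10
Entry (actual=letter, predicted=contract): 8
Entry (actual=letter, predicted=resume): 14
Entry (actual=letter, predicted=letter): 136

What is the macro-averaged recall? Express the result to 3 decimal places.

0.558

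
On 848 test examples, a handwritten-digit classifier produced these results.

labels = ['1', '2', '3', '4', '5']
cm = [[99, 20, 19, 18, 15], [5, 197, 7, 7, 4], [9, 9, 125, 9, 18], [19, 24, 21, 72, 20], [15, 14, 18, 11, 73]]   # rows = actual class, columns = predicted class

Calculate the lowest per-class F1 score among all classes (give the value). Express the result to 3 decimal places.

0.527

Per-class F1 score (2·TP/(2·TP+FP+FN)):
  1: TP=99, FP=5+9+19+15=48, FN=20+19+18+15=72 → 198/318 = 0.6226
  2: TP=197, FP=20+9+24+14=67, FN=5+7+7+4=23 → 394/484 = 0.8140
  3: TP=125, FP=19+7+21+18=65, FN=9+9+9+18=45 → 250/360 = 0.6944
  4: TP=72, FP=18+7+9+11=45, FN=19+24+21+20=84 → 144/273 = 0.5275
  5: TP=73, FP=15+4+18+20=57, FN=15+14+18+11=58 → 146/261 = 0.5594
Lowest is class '4' with F1 score = 0.527.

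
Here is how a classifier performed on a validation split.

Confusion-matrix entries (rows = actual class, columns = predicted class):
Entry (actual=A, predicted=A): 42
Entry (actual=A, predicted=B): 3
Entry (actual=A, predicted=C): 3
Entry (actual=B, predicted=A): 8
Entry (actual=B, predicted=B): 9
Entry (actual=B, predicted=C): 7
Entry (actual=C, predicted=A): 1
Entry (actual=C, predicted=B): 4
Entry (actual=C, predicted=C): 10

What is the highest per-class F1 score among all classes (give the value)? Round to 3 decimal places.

0.848

Per-class F1 score (2·TP/(2·TP+FP+FN)):
  A: TP=42, FP=8+1=9, FN=3+3=6 → 84/99 = 0.8485
  B: TP=9, FP=3+4=7, FN=8+7=15 → 18/40 = 0.4500
  C: TP=10, FP=3+7=10, FN=1+4=5 → 20/35 = 0.5714
Highest is class 'A' with F1 score = 0.848.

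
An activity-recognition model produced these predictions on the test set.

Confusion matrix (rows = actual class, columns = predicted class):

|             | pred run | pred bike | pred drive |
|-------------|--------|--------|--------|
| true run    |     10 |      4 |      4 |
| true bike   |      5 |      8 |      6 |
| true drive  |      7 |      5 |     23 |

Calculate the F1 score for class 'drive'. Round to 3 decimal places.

0.676

One-vs-rest for 'drive': TP = diagonal; FP = other classes predicted 'drive'; FN = 'drive' predicted as other.
F1 score = 2·TP/(2·TP+FP+FN).
drive: TP=23, FP=4+6=10, FN=7+5=12 → 46/68 = 0.6765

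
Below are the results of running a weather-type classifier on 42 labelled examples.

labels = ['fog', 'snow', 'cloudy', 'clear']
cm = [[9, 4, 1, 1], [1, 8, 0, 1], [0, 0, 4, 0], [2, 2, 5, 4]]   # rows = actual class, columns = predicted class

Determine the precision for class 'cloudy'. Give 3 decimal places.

Treat 'cloudy' as positive and all other classes as negative.
precision = TP/(TP+FP).
cloudy: TP=4, FP=1+0+5=6 → 4/10 = 0.4000

0.400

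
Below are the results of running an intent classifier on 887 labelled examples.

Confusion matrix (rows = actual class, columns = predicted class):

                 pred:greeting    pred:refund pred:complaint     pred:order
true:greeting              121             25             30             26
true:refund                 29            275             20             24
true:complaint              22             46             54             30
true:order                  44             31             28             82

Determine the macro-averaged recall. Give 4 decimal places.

0.5469

Per-class recall (TP/(TP+FN)):
  greeting: TP=121, FN=25+30+26=81 → 121/202 = 0.59901
  refund: TP=275, FN=29+20+24=73 → 275/348 = 0.79023
  complaint: TP=54, FN=22+46+30=98 → 54/152 = 0.35526
  order: TP=82, FN=44+31+28=103 → 82/185 = 0.44324
Macro-recall = mean = (0.59901 + 0.79023 + 0.35526 + 0.44324) / 4 = 0.5469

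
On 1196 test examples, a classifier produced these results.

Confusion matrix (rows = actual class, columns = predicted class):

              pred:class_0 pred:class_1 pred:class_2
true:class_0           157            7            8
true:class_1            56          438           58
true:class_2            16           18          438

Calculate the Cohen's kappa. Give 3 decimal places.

0.783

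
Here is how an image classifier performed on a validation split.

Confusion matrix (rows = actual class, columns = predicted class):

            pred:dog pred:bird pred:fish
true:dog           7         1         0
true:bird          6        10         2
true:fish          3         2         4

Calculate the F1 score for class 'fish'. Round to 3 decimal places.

Take TP from the diagonal, FP from the rest of the 'fish' prediction marginal, FN from the rest of the 'fish' actual marginal.
F1 score = 2·TP/(2·TP+FP+FN).
fish: TP=4, FP=0+2=2, FN=3+2=5 → 8/15 = 0.5333

0.533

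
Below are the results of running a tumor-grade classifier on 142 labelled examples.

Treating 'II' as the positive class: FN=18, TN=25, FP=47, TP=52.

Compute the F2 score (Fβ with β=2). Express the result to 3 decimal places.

Fβ = (1+β²)·TP / ((1+β²)·TP + β²·FN + FP), with β²=4
= 5·52 / (5·52 + 4·18 + 47) = 0.686

0.686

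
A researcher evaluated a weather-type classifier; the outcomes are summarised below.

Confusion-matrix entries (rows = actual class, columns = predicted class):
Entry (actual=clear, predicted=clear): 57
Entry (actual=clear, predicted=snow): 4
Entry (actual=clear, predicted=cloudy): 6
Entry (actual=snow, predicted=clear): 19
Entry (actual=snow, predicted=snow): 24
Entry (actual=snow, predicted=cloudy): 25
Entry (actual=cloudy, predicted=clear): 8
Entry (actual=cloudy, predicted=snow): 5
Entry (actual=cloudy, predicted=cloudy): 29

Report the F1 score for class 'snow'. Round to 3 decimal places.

Treat 'snow' as positive and all other classes as negative.
F1 score = 2·TP/(2·TP+FP+FN).
snow: TP=24, FP=4+5=9, FN=19+25=44 → 48/101 = 0.4752

0.475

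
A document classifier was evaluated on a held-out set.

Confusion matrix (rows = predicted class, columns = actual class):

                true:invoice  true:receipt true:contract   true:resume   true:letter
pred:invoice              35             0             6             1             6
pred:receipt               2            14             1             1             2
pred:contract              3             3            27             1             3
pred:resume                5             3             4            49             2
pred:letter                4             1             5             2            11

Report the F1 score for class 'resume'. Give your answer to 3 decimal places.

0.838

Take TP from the diagonal, FP from the rest of the 'resume' prediction marginal, FN from the rest of the 'resume' actual marginal.
F1 score = 2·TP/(2·TP+FP+FN).
resume: TP=49, FP=5+3+4+2=14, FN=1+1+1+2=5 → 98/117 = 0.8376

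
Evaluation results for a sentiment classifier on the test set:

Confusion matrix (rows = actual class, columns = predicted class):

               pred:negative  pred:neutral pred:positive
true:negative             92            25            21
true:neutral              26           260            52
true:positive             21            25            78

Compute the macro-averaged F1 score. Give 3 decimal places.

Per-class F1 score (2·TP/(2·TP+FP+FN)):
  negative: TP=92, FP=26+21=47, FN=25+21=46 → 184/277 = 0.6643
  neutral: TP=260, FP=25+25=50, FN=26+52=78 → 520/648 = 0.8025
  positive: TP=78, FP=21+52=73, FN=21+25=46 → 156/275 = 0.5673
Macro-F1 score = mean = (0.6643 + 0.8025 + 0.5673) / 3 = 0.678

0.678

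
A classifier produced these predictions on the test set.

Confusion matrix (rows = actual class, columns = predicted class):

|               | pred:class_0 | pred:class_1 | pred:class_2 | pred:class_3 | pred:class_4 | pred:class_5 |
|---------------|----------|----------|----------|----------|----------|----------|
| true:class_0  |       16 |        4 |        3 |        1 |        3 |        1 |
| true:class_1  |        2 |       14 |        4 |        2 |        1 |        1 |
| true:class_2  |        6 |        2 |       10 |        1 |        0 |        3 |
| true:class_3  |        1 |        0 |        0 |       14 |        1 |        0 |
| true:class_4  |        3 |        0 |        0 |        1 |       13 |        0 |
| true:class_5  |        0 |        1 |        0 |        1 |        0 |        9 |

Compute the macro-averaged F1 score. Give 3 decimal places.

Per-class F1 score (2·TP/(2·TP+FP+FN)):
  class_0: TP=16, FP=2+6+1+3+0=12, FN=4+3+1+3+1=12 → 32/56 = 0.5714
  class_1: TP=14, FP=4+2+0+0+1=7, FN=2+4+2+1+1=10 → 28/45 = 0.6222
  class_2: TP=10, FP=3+4+0+0+0=7, FN=6+2+1+0+3=12 → 20/39 = 0.5128
  class_3: TP=14, FP=1+2+1+1+1=6, FN=1+0+0+1+0=2 → 28/36 = 0.7778
  class_4: TP=13, FP=3+1+0+1+0=5, FN=3+0+0+1+0=4 → 26/35 = 0.7429
  class_5: TP=9, FP=1+1+3+0+0=5, FN=0+1+0+1+0=2 → 18/25 = 0.7200
Macro-F1 score = mean = (0.5714 + 0.6222 + 0.5128 + 0.7778 + 0.7429 + 0.7200) / 6 = 0.658

0.658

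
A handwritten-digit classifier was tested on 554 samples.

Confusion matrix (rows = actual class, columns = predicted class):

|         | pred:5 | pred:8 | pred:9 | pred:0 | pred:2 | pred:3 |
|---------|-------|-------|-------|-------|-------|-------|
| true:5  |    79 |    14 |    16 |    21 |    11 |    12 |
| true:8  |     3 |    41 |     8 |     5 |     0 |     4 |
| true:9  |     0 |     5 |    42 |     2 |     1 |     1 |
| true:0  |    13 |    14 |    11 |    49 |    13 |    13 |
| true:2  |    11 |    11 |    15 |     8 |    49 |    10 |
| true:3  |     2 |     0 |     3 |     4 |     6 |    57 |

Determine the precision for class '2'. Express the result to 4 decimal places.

Treat '2' as positive and all other classes as negative.
precision = TP/(TP+FP).
2: TP=49, FP=11+0+1+13+6=31 → 49/80 = 0.61250

0.6125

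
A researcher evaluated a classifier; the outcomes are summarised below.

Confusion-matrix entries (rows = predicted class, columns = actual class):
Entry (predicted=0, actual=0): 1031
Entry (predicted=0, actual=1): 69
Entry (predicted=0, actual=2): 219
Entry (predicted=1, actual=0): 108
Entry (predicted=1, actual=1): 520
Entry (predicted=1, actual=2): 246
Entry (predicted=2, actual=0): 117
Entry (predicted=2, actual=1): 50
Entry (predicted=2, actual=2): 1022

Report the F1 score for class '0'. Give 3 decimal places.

Take TP from the diagonal, FP from the rest of the '0' prediction marginal, FN from the rest of the '0' actual marginal.
F1 score = 2·TP/(2·TP+FP+FN).
0: TP=1031, FP=69+219=288, FN=108+117=225 → 2062/2575 = 0.8008

0.801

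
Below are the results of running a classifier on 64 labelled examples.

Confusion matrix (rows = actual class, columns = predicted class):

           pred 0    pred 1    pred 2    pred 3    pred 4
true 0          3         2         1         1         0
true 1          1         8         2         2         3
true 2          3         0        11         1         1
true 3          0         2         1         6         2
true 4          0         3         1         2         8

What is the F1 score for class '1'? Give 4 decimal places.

0.5161

Treat '1' as positive and all other classes as negative.
F1 score = 2·TP/(2·TP+FP+FN).
1: TP=8, FP=2+0+2+3=7, FN=1+2+2+3=8 → 16/31 = 0.51613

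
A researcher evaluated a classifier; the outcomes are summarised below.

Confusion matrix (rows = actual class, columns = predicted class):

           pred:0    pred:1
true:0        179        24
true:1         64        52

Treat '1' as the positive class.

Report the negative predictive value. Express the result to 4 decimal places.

0.7366

NPV = TN/(TN+FN) = 179/(179+64) = 0.7366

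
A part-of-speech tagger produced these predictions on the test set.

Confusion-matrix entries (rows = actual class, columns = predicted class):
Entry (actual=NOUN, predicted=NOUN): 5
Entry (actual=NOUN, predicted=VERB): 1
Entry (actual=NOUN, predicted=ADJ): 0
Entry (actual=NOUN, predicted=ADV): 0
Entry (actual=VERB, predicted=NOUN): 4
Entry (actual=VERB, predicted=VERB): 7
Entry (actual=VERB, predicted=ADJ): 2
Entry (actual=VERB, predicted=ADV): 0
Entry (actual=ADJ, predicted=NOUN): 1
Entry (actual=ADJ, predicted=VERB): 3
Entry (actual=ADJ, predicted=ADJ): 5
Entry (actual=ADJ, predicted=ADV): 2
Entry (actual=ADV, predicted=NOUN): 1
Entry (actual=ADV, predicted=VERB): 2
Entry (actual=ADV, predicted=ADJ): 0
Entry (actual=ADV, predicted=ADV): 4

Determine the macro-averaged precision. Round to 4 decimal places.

Per-class precision (TP/(TP+FP)):
  NOUN: TP=5, FP=4+1+1=6 → 5/11 = 0.45455
  VERB: TP=7, FP=1+3+2=6 → 7/13 = 0.53846
  ADJ: TP=5, FP=0+2+0=2 → 5/7 = 0.71429
  ADV: TP=4, FP=0+0+2=2 → 4/6 = 0.66667
Macro-precision = mean = (0.45455 + 0.53846 + 0.71429 + 0.66667) / 4 = 0.5935

0.5935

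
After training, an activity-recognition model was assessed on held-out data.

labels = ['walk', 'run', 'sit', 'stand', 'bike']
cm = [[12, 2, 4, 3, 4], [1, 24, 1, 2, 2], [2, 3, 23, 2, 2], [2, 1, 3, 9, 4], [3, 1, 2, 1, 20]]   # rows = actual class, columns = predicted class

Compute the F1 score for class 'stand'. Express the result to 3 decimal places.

0.500

One-vs-rest for 'stand': TP = diagonal; FP = other classes predicted 'stand'; FN = 'stand' predicted as other.
F1 score = 2·TP/(2·TP+FP+FN).
stand: TP=9, FP=3+2+2+1=8, FN=2+1+3+4=10 → 18/36 = 0.5000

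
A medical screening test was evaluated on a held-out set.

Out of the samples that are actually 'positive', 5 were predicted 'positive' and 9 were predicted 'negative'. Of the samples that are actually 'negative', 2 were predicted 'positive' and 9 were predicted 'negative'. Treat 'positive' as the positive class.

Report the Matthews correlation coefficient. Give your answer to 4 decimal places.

0.1938

MCC = (TP·TN − FP·FN) / √((TP+FP)(TP+FN)(TN+FP)(TN+FN))
Numerator = 5·9 − 2·9 = 27
Denominator = √(7·14·11·18) = √19404 = 139.2982
MCC = 27 / 139.2982 = 0.1938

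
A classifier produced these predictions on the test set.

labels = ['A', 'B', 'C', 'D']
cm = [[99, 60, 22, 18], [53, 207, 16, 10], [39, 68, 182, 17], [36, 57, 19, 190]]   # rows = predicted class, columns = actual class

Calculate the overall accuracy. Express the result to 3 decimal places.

0.620

Accuracy = trace / total = (99+207+182+190=678) / 1093 = 678/1093 = 0.620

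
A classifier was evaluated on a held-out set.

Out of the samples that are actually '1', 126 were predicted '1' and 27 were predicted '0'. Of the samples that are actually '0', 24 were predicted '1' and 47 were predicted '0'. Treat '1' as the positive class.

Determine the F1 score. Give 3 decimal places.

0.832

Precision = TP/(TP+FP) = 126/150 = 0.8400
Recall = TP/(TP+FN) = 126/153 = 0.8235
F1 = 2·TP/(2·TP+FP+FN) = 252/303 = 0.832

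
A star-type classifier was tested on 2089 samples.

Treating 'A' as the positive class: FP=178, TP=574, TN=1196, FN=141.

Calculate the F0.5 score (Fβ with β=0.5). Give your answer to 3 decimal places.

0.771

Fβ = (1+β²)·TP / ((1+β²)·TP + β²·FN + FP), with β²=1/4
= 1.25·574 / (1.25·574 + 0.25·141 + 178) = 0.771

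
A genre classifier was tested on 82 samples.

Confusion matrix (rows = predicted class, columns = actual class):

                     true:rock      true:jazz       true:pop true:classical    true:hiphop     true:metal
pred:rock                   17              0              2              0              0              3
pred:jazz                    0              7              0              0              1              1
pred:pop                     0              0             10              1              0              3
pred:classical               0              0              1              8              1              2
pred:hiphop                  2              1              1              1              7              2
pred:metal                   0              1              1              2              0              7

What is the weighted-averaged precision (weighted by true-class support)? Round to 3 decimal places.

Per-class precision (TP/(TP+FP)):
  rock: TP=17, FP=0+2+0+0+3=5 → 17/22 = 0.7727
  jazz: TP=7, FP=0+0+0+1+1=2 → 7/9 = 0.7778
  pop: TP=10, FP=0+0+1+0+3=4 → 10/14 = 0.7143
  classical: TP=8, FP=0+0+1+1+2=4 → 8/12 = 0.6667
  hiphop: TP=7, FP=2+1+1+1+2=7 → 7/14 = 0.5000
  metal: TP=7, FP=0+1+1+2+0=4 → 7/11 = 0.6364
Weighted-precision = Σ (supportᵢ/N)·precisionᵢ with N=82: (19/82)·0.7727 + (9/82)·0.7778 + (15/82)·0.7143 + (12/82)·0.6667 + (9/82)·0.5000 + (18/82)·0.6364 = 0.687

0.687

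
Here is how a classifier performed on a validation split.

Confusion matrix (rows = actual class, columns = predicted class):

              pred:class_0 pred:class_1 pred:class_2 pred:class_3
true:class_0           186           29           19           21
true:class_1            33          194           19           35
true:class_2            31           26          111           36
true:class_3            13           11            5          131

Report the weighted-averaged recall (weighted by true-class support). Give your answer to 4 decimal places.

0.6911

Per-class recall (TP/(TP+FN)):
  class_0: TP=186, FN=29+19+21=69 → 186/255 = 0.72941
  class_1: TP=194, FN=33+19+35=87 → 194/281 = 0.69039
  class_2: TP=111, FN=31+26+36=93 → 111/204 = 0.54412
  class_3: TP=131, FN=13+11+5=29 → 131/160 = 0.81875
Weighted-recall = Σ (supportᵢ/N)·recallᵢ with N=900: (255/900)·0.72941 + (281/900)·0.69039 + (204/900)·0.54412 + (160/900)·0.81875 = 0.6911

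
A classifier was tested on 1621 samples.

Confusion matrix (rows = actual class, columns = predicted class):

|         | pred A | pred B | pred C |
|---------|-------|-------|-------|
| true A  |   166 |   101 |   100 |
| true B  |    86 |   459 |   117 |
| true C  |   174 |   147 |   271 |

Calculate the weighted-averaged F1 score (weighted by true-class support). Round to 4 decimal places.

0.5519

Per-class F1 score (2·TP/(2·TP+FP+FN)):
  A: TP=166, FP=86+174=260, FN=101+100=201 → 332/793 = 0.41866
  B: TP=459, FP=101+147=248, FN=86+117=203 → 918/1369 = 0.67056
  C: TP=271, FP=100+117=217, FN=174+147=321 → 542/1080 = 0.50185
Weighted-F1 score = Σ (supportᵢ/N)·F1 scoreᵢ with N=1621: (367/1621)·0.41866 + (662/1621)·0.67056 + (592/1621)·0.50185 = 0.5519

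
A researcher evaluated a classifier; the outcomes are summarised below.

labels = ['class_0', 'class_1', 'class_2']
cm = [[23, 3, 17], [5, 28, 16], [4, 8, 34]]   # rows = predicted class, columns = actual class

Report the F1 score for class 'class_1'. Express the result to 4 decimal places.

Take TP from the diagonal, FP from the rest of the 'class_1' prediction marginal, FN from the rest of the 'class_1' actual marginal.
F1 score = 2·TP/(2·TP+FP+FN).
class_1: TP=28, FP=5+16=21, FN=3+8=11 → 56/88 = 0.63636

0.6364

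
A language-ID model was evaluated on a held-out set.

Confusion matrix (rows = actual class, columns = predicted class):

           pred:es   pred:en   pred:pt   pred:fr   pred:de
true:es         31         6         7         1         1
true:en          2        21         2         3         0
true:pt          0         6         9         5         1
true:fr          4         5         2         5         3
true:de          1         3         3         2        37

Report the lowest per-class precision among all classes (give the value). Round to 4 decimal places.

0.3125

Per-class precision (TP/(TP+FP)):
  es: TP=31, FP=2+0+4+1=7 → 31/38 = 0.81579
  en: TP=21, FP=6+6+5+3=20 → 21/41 = 0.51220
  pt: TP=9, FP=7+2+2+3=14 → 9/23 = 0.39130
  fr: TP=5, FP=1+3+5+2=11 → 5/16 = 0.31250
  de: TP=37, FP=1+0+1+3=5 → 37/42 = 0.88095
Lowest is class 'fr' with precision = 0.3125.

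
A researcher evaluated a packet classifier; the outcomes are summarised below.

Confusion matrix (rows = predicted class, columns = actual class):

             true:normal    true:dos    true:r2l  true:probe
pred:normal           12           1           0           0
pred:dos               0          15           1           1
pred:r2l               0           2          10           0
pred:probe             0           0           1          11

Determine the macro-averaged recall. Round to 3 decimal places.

0.896

Per-class recall (TP/(TP+FN)):
  normal: TP=12, FN=0+0+0=0 → 12/12 = 1.0000
  dos: TP=15, FN=1+2+0=3 → 15/18 = 0.8333
  r2l: TP=10, FN=0+1+1=2 → 10/12 = 0.8333
  probe: TP=11, FN=0+1+0=1 → 11/12 = 0.9167
Macro-recall = mean = (1.0000 + 0.8333 + 0.8333 + 0.9167) / 4 = 0.896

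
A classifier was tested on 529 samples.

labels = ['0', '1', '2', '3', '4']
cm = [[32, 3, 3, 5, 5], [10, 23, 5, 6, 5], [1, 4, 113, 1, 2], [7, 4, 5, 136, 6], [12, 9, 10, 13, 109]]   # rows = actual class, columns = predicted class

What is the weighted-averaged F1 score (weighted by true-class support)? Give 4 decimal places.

Per-class F1 score (2·TP/(2·TP+FP+FN)):
  0: TP=32, FP=10+1+7+12=30, FN=3+3+5+5=16 → 64/110 = 0.58182
  1: TP=23, FP=3+4+4+9=20, FN=10+5+6+5=26 → 46/92 = 0.50000
  2: TP=113, FP=3+5+5+10=23, FN=1+4+1+2=8 → 226/257 = 0.87938
  3: TP=136, FP=5+6+1+13=25, FN=7+4+5+6=22 → 272/319 = 0.85266
  4: TP=109, FP=5+5+2+6=18, FN=12+9+10+13=44 → 218/280 = 0.77857
Weighted-F1 score = Σ (supportᵢ/N)·F1 scoreᵢ with N=529: (48/529)·0.58182 + (49/529)·0.50000 + (121/529)·0.87938 + (158/529)·0.85266 + (153/529)·0.77857 = 0.7801

0.7801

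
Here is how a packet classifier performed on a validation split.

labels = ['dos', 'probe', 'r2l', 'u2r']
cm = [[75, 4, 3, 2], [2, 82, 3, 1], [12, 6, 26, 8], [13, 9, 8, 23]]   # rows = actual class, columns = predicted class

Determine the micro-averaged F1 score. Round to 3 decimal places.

0.744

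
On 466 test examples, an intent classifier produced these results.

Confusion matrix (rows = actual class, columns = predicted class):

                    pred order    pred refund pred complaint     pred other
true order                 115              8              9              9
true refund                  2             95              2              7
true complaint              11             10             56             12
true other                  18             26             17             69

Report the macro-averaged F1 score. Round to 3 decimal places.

0.708

Per-class F1 score (2·TP/(2·TP+FP+FN)):
  order: TP=115, FP=2+11+18=31, FN=8+9+9=26 → 230/287 = 0.8014
  refund: TP=95, FP=8+10+26=44, FN=2+2+7=11 → 190/245 = 0.7755
  complaint: TP=56, FP=9+2+17=28, FN=11+10+12=33 → 112/173 = 0.6474
  other: TP=69, FP=9+7+12=28, FN=18+26+17=61 → 138/227 = 0.6079
Macro-F1 score = mean = (0.8014 + 0.7755 + 0.6474 + 0.6079) / 4 = 0.708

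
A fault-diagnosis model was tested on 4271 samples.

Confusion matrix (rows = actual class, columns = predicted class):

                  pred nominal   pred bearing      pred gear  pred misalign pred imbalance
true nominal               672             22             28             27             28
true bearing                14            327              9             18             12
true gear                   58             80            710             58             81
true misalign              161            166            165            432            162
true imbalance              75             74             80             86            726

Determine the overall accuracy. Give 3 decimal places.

0.671

Accuracy = trace / total = (672+327+710+432+726=2867) / 4271 = 2867/4271 = 0.671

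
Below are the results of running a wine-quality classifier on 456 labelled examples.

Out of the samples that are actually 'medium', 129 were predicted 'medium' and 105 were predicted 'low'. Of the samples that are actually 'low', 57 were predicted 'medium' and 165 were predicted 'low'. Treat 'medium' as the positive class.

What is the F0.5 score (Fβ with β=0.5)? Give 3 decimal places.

0.660

Fβ = (1+β²)·TP / ((1+β²)·TP + β²·FN + FP), with β²=1/4
= 1.25·129 / (1.25·129 + 0.25·105 + 57) = 0.660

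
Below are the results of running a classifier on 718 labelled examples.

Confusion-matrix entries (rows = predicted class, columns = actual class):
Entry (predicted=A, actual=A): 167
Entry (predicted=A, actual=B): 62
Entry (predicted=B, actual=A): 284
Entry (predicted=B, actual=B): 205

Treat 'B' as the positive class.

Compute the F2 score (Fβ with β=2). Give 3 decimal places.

Fβ = (1+β²)·TP / ((1+β²)·TP + β²·FN + FP), with β²=4
= 5·205 / (5·205 + 4·62 + 284) = 0.658

0.658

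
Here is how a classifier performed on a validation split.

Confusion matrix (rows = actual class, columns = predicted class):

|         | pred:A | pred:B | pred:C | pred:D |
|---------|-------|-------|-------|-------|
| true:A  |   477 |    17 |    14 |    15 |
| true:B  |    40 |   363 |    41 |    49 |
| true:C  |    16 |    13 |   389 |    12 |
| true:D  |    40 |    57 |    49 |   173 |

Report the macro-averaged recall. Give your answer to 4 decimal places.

Per-class recall (TP/(TP+FN)):
  A: TP=477, FN=17+14+15=46 → 477/523 = 0.91205
  B: TP=363, FN=40+41+49=130 → 363/493 = 0.73631
  C: TP=389, FN=16+13+12=41 → 389/430 = 0.90465
  D: TP=173, FN=40+57+49=146 → 173/319 = 0.54232
Macro-recall = mean = (0.91205 + 0.73631 + 0.90465 + 0.54232) / 4 = 0.7738

0.7738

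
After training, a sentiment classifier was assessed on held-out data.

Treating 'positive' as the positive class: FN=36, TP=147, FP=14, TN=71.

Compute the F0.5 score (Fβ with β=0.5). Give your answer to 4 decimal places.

0.8888

Fβ = (1+β²)·TP / ((1+β²)·TP + β²·FN + FP), with β²=1/4
= 1.25·147 / (1.25·147 + 0.25·36 + 14) = 0.8888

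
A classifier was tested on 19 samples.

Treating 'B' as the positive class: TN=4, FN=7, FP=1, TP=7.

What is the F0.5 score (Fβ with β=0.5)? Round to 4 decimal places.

0.7609

Fβ = (1+β²)·TP / ((1+β²)·TP + β²·FN + FP), with β²=1/4
= 1.25·7 / (1.25·7 + 0.25·7 + 1) = 0.7609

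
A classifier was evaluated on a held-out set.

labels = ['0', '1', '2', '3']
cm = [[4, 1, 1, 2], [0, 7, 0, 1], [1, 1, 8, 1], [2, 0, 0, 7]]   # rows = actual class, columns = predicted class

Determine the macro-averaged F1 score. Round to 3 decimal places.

0.714

Per-class F1 score (2·TP/(2·TP+FP+FN)):
  0: TP=4, FP=0+1+2=3, FN=1+1+2=4 → 8/15 = 0.5333
  1: TP=7, FP=1+1+0=2, FN=0+0+1=1 → 14/17 = 0.8235
  2: TP=8, FP=1+0+0=1, FN=1+1+1=3 → 16/20 = 0.8000
  3: TP=7, FP=2+1+1=4, FN=2+0+0=2 → 14/20 = 0.7000
Macro-F1 score = mean = (0.5333 + 0.8235 + 0.8000 + 0.7000) / 4 = 0.714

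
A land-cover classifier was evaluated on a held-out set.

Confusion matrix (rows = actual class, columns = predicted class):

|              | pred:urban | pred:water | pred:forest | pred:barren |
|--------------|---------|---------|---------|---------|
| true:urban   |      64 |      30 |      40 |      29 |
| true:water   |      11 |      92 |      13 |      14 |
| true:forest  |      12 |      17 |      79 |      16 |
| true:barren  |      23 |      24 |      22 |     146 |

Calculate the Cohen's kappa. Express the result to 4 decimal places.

Observed agreement pₒ = trace/N = 381/632 = 0.60285
Expected agreement pₑ = Σ (rowᵢ·colᵢ)/N² = (163·110 + 130·163 + 124·154 + 215·205)/632² = 0.25610
κ = (pₒ − pₑ)/(1 − pₑ) = (0.60285 − 0.25610)/(1 − 0.25610) = 0.4661

0.4661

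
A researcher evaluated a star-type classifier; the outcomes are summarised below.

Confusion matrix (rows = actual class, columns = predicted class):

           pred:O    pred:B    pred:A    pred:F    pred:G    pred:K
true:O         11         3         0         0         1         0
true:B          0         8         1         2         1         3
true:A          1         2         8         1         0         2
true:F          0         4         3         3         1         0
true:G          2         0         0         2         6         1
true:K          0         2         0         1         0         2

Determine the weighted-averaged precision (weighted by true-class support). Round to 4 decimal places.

0.5589

Per-class precision (TP/(TP+FP)):
  O: TP=11, FP=0+1+0+2+0=3 → 11/14 = 0.78571
  B: TP=8, FP=3+2+4+0+2=11 → 8/19 = 0.42105
  A: TP=8, FP=0+1+3+0+0=4 → 8/12 = 0.66667
  F: TP=3, FP=0+2+1+2+1=6 → 3/9 = 0.33333
  G: TP=6, FP=1+1+0+1+0=3 → 6/9 = 0.66667
  K: TP=2, FP=0+3+2+0+1=6 → 2/8 = 0.25000
Weighted-precision = Σ (supportᵢ/N)·precisionᵢ with N=71: (15/71)·0.78571 + (15/71)·0.42105 + (14/71)·0.66667 + (11/71)·0.33333 + (11/71)·0.66667 + (5/71)·0.25000 = 0.5589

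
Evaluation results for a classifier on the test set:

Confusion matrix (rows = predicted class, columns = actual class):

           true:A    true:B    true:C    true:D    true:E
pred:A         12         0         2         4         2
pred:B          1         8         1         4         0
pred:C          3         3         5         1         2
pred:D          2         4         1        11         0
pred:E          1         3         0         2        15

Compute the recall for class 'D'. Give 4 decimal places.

Treat 'D' as positive and all other classes as negative.
recall = TP/(TP+FN).
D: TP=11, FN=4+4+1+2=11 → 11/22 = 0.50000

0.5000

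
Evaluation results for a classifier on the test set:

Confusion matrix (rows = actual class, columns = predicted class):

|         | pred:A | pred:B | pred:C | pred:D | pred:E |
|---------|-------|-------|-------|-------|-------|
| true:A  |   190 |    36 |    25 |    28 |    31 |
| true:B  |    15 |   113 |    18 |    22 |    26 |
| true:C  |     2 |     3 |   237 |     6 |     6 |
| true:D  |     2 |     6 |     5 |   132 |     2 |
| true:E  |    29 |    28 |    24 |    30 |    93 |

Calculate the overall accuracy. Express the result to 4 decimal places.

0.6898

Accuracy = trace / total = (190+113+237+132+93=765) / 1109 = 765/1109 = 0.6898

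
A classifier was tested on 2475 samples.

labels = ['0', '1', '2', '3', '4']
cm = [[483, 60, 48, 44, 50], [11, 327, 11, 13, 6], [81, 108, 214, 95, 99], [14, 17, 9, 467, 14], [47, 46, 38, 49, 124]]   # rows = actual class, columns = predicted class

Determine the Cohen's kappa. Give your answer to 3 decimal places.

Observed agreement pₒ = trace/N = 1615/2475 = 0.6525
Expected agreement pₑ = Σ (rowᵢ·colᵢ)/N² = (685·636 + 368·558 + 597·320 + 521·668 + 304·293)/2475² = 0.2072
κ = (pₒ − pₑ)/(1 − pₑ) = (0.6525 − 0.2072)/(1 − 0.2072) = 0.562

0.562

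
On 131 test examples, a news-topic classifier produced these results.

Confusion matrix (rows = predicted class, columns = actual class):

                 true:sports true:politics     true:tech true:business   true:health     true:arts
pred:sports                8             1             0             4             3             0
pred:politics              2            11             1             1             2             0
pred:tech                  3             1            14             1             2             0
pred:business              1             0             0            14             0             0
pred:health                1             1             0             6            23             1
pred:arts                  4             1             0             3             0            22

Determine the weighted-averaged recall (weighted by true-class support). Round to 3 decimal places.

0.702

Per-class recall (TP/(TP+FN)):
  sports: TP=8, FN=2+3+1+1+4=11 → 8/19 = 0.4211
  politics: TP=11, FN=1+1+0+1+1=4 → 11/15 = 0.7333
  tech: TP=14, FN=0+1+0+0+0=1 → 14/15 = 0.9333
  business: TP=14, FN=4+1+1+6+3=15 → 14/29 = 0.4828
  health: TP=23, FN=3+2+2+0+0=7 → 23/30 = 0.7667
  arts: TP=22, FN=0+0+0+0+1=1 → 22/23 = 0.9565
Weighted-recall = Σ (supportᵢ/N)·recallᵢ with N=131: (19/131)·0.4211 + (15/131)·0.7333 + (15/131)·0.9333 + (29/131)·0.4828 + (30/131)·0.7667 + (23/131)·0.9565 = 0.702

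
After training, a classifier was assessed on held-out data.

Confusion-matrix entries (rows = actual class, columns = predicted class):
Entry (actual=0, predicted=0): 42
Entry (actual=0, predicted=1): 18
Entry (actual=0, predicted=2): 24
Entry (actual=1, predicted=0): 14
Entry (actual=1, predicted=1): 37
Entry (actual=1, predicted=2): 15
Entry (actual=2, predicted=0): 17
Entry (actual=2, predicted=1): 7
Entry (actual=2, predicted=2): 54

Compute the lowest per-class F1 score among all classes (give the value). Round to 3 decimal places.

Per-class F1 score (2·TP/(2·TP+FP+FN)):
  0: TP=42, FP=14+17=31, FN=18+24=42 → 84/157 = 0.5350
  1: TP=37, FP=18+7=25, FN=14+15=29 → 74/128 = 0.5781
  2: TP=54, FP=24+15=39, FN=17+7=24 → 108/171 = 0.6316
Lowest is class '0' with F1 score = 0.535.

0.535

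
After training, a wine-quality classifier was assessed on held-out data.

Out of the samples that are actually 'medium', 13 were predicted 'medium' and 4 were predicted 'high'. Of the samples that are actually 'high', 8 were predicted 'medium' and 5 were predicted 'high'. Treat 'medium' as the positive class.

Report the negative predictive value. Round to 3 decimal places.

NPV = TN/(TN+FN) = 5/(5+4) = 0.556

0.556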